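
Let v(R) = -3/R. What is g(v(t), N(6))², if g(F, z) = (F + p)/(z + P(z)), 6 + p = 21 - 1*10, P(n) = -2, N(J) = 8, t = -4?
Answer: 529/576 ≈ 0.91840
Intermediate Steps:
p = 5 (p = -6 + (21 - 1*10) = -6 + (21 - 10) = -6 + 11 = 5)
g(F, z) = (5 + F)/(-2 + z) (g(F, z) = (F + 5)/(z - 2) = (5 + F)/(-2 + z))
g(v(t), N(6))² = ((5 - 3/(-4))/(-2 + 8))² = ((5 - 3*(-¼))/6)² = ((5 + ¾)/6)² = ((⅙)*(23/4))² = (23/24)² = 529/576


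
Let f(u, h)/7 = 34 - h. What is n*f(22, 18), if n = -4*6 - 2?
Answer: -2912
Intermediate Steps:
f(u, h) = 238 - 7*h (f(u, h) = 7*(34 - h) = 238 - 7*h)
n = -26 (n = -24 - 2 = -26)
n*f(22, 18) = -26*(238 - 7*18) = -26*(238 - 126) = -26*112 = -2912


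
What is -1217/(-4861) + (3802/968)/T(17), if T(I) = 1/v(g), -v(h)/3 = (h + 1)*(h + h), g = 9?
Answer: -1247355478/588181 ≈ -2120.7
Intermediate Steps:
v(h) = -6*h*(1 + h) (v(h) = -3*(h + 1)*(h + h) = -3*(1 + h)*2*h = -6*h*(1 + h))
T(I) = -1/540 (T(I) = 1/(-6*9*(1 + 9)) = 1/(-6*9*10) = 1/(-540) = -1/540)
-1217/(-4861) + (3802/968)/T(17) = -1217/(-4861) + (3802/968)/(-1/540) = -1217*(-1/4861) + (3802*(1/968))*(-540) = 1217/4861 + (1901/484)*(-540) = 1217/4861 - 256635/121 = -1247355478/588181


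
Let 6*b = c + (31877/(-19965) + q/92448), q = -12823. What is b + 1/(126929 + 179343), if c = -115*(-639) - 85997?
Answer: -73686827933898097/35330854933440 ≈ -2085.6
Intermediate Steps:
c = -12512 (c = 73485 - 85997 = -12512)
b = -7698968555977/3691448640 (b = (-12512 + (31877/(-19965) - 12823/92448))/6 = (-12512 + (31877*(-1/19965) - 12823*1/92448))/6 = (-12512 + (-31877/19965 - 12823/92448))/6 = (-12512 - 1067658697/615241440)/6 = (⅙)*(-7698968555977/615241440) = -7698968555977/3691448640 ≈ -2085.6)
b + 1/(126929 + 179343) = -7698968555977/3691448640 + 1/(126929 + 179343) = -7698968555977/3691448640 + 1/306272 = -73686827933898097/35330854933440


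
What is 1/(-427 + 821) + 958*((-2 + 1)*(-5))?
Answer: 1887261/394 ≈ 4790.0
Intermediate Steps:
1/(-427 + 821) + 958*((-2 + 1)*(-5)) = 1/394 + 958*(-1*(-5)) = 1/394 + 958*5 = 1/394 + 4790 = 1887261/394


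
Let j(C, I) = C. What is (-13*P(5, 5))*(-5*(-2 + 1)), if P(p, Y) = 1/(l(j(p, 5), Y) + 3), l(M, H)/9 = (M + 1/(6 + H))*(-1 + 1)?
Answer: -65/3 ≈ -21.667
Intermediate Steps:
l(M, H) = 0 (l(M, H) = 9*((M + 1/(6 + H))*(-1 + 1)) = 9*((M + 1/(6 + H))*0) = 9*0 = 0)
P(p, Y) = ⅓ (P(p, Y) = 1/(0 + 3) = 1/3 = ⅓)
(-13*P(5, 5))*(-5*(-2 + 1)) = (-13*⅓)*(-5*(-2 + 1)) = -(-65)*(-1)/3 = -13/3*5 = -65/3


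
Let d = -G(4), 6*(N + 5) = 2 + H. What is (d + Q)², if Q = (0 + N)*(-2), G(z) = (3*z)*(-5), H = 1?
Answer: 4761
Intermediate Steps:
N = -9/2 (N = -5 + (2 + 1)/6 = -5 + (⅙)*3 = -5 + ½ = -9/2 ≈ -4.5000)
G(z) = -15*z
d = 60 (d = -(-15)*4 = -1*(-60) = 60)
Q = 9 (Q = (0 - 9/2)*(-2) = -9/2*(-2) = 9)
(d + Q)² = (60 + 9)² = 69² = 4761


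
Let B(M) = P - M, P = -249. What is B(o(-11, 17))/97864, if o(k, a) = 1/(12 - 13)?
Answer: -31/12233 ≈ -0.0025341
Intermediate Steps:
o(k, a) = -1 (o(k, a) = 1/(-1) = -1)
B(M) = -249 - M
B(o(-11, 17))/97864 = (-249 - 1*(-1))/97864 = (-249 + 1)*(1/97864) = -248*1/97864 = -31/12233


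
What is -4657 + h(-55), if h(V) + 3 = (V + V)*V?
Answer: 1390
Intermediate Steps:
h(V) = -3 + 2*V**2 (h(V) = -3 + (V + V)*V = -3 + (2*V)*V = -3 + 2*V**2)
-4657 + h(-55) = -4657 + (-3 + 2*(-55)**2) = -4657 + (-3 + 2*3025) = -4657 + (-3 + 6050) = -4657 + 6047 = 1390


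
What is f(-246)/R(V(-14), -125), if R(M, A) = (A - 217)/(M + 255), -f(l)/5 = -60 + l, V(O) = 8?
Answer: -22355/19 ≈ -1176.6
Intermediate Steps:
f(l) = 300 - 5*l (f(l) = -5*(-60 + l) = 300 - 5*l)
R(M, A) = (-217 + A)/(255 + M)
f(-246)/R(V(-14), -125) = (300 - 5*(-246))/(((-217 - 125)/(255 + 8))) = (300 + 1230)/((-342/263)) = 1530/(((1/263)*(-342))) = 1530/(-342/263) = 1530*(-263/342) = -22355/19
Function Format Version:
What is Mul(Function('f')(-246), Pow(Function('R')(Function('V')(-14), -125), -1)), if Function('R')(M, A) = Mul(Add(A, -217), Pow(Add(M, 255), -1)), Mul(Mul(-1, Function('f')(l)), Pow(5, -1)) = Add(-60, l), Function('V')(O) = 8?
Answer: Rational(-22355, 19) ≈ -1176.6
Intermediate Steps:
Function('f')(l) = Add(300, Mul(-5, l)) (Function('f')(l) = Mul(-5, Add(-60, l)) = Add(300, Mul(-5, l)))
Function('R')(M, A) = Mul(Pow(Add(255, M), -1), Add(-217, A)) (Function('R')(M, A) = Mul(Add(-217, A), Pow(Add(255, M), -1)) = Mul(Pow(Add(255, M), -1), Add(-217, A)))
Mul(Function('f')(-246), Pow(Function('R')(Function('V')(-14), -125), -1)) = Mul(Add(300, Mul(-5, -246)), Pow(Mul(Pow(Add(255, 8), -1), Add(-217, -125)), -1)) = Mul(Add(300, 1230), Pow(Mul(Pow(263, -1), -342), -1)) = Mul(1530, Pow(Mul(Rational(1, 263), -342), -1)) = Mul(1530, Pow(Rational(-342, 263), -1)) = Mul(1530, Rational(-263, 342)) = Rational(-22355, 19)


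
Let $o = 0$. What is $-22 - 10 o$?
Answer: $-22$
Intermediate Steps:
$-22 - 10 o = -22 - 0 = -22 + 0 = -22$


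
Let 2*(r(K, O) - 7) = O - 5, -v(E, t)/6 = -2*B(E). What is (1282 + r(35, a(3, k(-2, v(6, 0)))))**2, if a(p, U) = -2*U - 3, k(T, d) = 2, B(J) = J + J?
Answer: 1646089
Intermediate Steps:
B(J) = 2*J
v(E, t) = 24*E (v(E, t) = -(-12)*2*E = -(-24)*E = 24*E)
a(p, U) = -3 - 2*U
r(K, O) = 9/2 + O/2 (r(K, O) = 7 + (O - 5)/2 = 7 + (-5 + O)/2 = 7 + (-5/2 + O/2) = 9/2 + O/2)
(1282 + r(35, a(3, k(-2, v(6, 0)))))**2 = (1282 + (9/2 + (-3 - 2*2)/2))**2 = (1282 + (9/2 + (-3 - 4)/2))**2 = (1282 + (9/2 + (1/2)*(-7)))**2 = (1282 + (9/2 - 7/2))**2 = (1282 + 1)**2 = 1283**2 = 1646089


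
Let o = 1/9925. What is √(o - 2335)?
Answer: 3*I*√1022269442/1985 ≈ 48.322*I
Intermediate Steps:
o = 1/9925 ≈ 0.00010076
√(o - 2335) = √(1/9925 - 2335) = √(-23174874/9925) = 3*I*√1022269442/1985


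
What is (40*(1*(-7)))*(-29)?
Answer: 8120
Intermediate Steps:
(40*(1*(-7)))*(-29) = (40*(-7))*(-29) = -280*(-29) = 8120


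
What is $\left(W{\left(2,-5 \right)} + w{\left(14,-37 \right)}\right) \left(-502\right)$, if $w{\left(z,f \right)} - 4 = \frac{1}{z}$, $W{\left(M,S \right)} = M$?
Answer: $- \frac{21335}{7} \approx -3047.9$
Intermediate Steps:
$w{\left(z,f \right)} = 4 + \frac{1}{z}$
$\left(W{\left(2,-5 \right)} + w{\left(14,-37 \right)}\right) \left(-502\right) = \left(2 + \left(4 + \frac{1}{14}\right)\right) \left(-502\right) = \left(2 + \frac{57}{14}\right) \left(-502\right) = \frac{85}{14} \left(-502\right) = - \frac{21335}{7}$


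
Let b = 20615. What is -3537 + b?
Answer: 17078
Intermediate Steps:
-3537 + b = -3537 + 20615 = 17078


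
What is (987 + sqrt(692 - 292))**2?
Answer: 1014049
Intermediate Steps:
(987 + sqrt(692 - 292))**2 = (987 + sqrt(400))**2 = (987 + 20)**2 = 1007**2 = 1014049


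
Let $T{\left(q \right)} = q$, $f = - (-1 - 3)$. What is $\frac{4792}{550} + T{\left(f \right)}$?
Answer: $\frac{3496}{275} \approx 12.713$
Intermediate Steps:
$f = 4$ ($f = \left(-1\right) \left(-4\right) = 4$)
$\frac{4792}{550} + T{\left(f \right)} = \frac{4792}{550} + 4 = 4792 \cdot \frac{1}{550} + 4 = \frac{2396}{275} + 4 = \frac{3496}{275}$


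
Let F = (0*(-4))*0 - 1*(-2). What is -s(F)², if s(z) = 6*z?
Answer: -144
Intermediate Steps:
F = 2 (F = 0*0 + 2 = 0 + 2 = 2)
-s(F)² = -(6*2)² = -1*12² = -1*144 = -144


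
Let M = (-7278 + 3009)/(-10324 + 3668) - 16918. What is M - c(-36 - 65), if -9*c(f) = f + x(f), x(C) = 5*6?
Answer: -1013890027/59904 ≈ -16925.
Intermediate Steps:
x(C) = 30
c(f) = -10/3 - f/9 (c(f) = -(f + 30)/9 = -(30 + f)/9 = -10/3 - f/9)
M = -112601939/6656 (M = -4269/(-6656) - 16918 = -4269*(-1/6656) - 16918 = 4269/6656 - 16918 = -112601939/6656 ≈ -16917.)
M - c(-36 - 65) = -112601939/6656 - (-10/3 - (-36 - 65)/9) = -112601939/6656 - (-10/3 - ⅑*(-101)) = -112601939/6656 - (-10/3 + 101/9) = -112601939/6656 - 1*71/9 = -112601939/6656 - 71/9 = -1013890027/59904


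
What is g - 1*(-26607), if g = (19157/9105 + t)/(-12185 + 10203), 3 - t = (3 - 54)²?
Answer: 480176484403/18046110 ≈ 26608.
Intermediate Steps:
t = -2598 (t = 3 - (3 - 54)² = 3 - 1*(-51)² = 3 - 1*2601 = 3 - 2601 = -2598)
g = 23635633/18046110 (g = (19157/9105 - 2598)/(-12185 + 10203) = (19157*(1/9105) - 2598)/(-1982) = (19157/9105 - 2598)*(-1/1982) = -23635633/9105*(-1/1982) = 23635633/18046110 ≈ 1.3097)
g - 1*(-26607) = 23635633/18046110 - 1*(-26607) = 23635633/18046110 + 26607 = 480176484403/18046110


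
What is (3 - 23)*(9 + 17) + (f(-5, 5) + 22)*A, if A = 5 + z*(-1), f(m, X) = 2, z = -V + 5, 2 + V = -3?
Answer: -640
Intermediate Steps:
V = -5 (V = -2 - 3 = -5)
z = 10 (z = -1*(-5) + 5 = 5 + 5 = 10)
A = -5 (A = 5 + 10*(-1) = 5 - 10 = -5)
(3 - 23)*(9 + 17) + (f(-5, 5) + 22)*A = (3 - 23)*(9 + 17) + (2 + 22)*(-5) = -20*26 + 24*(-5) = -520 - 120 = -640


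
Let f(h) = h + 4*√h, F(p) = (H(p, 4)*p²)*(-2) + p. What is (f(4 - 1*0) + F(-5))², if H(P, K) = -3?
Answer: 24649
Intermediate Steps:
F(p) = p + 6*p² (F(p) = -3*p²*(-2) + p = 6*p² + p = p + 6*p²)
(f(4 - 1*0) + F(-5))² = (((4 - 1*0) + 4*√(4 - 1*0)) - 5*(1 + 6*(-5)))² = (((4 + 0) + 4*√(4 + 0)) - 5*(1 - 30))² = ((4 + 4*√4) - 5*(-29))² = ((4 + 4*2) + 145)² = ((4 + 8) + 145)² = (12 + 145)² = 157² = 24649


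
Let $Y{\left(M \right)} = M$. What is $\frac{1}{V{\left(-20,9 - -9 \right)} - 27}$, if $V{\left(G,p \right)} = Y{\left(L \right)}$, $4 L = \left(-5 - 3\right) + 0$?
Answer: $- \frac{1}{29} \approx -0.034483$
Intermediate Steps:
$L = -2$ ($L = \frac{\left(-5 - 3\right) + 0}{4} = \frac{-8 + 0}{4} = \frac{1}{4} \left(-8\right) = -2$)
$V{\left(G,p \right)} = -2$
$\frac{1}{V{\left(-20,9 - -9 \right)} - 27} = \frac{1}{-2 - 27} = \frac{1}{-29} = - \frac{1}{29}$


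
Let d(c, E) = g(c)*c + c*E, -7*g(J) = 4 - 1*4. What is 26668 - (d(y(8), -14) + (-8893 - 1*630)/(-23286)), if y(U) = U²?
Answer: 641845781/23286 ≈ 27564.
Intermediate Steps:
g(J) = 0 (g(J) = -(4 - 1*4)/7 = -(4 - 4)/7 = -⅐*0 = 0)
d(c, E) = E*c (d(c, E) = 0*c + c*E = 0 + E*c = E*c)
26668 - (d(y(8), -14) + (-8893 - 1*630)/(-23286)) = 26668 - (-14*8² + (-8893 - 1*630)/(-23286)) = 26668 - (-14*64 + (-8893 - 630)*(-1/23286)) = 26668 - (-896 - 9523*(-1/23286)) = 26668 - (-896 + 9523/23286) = 26668 - 1*(-20854733/23286) = 26668 + 20854733/23286 = 641845781/23286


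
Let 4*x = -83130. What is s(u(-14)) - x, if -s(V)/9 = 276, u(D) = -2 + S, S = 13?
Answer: 36597/2 ≈ 18299.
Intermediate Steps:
x = -41565/2 (x = (¼)*(-83130) = -41565/2 ≈ -20783.)
u(D) = 11 (u(D) = -2 + 13 = 11)
s(V) = -2484 (s(V) = -9*276 = -2484)
s(u(-14)) - x = -2484 - 1*(-41565/2) = -2484 + 41565/2 = 36597/2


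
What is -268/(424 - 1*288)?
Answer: -67/34 ≈ -1.9706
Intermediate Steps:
-268/(424 - 1*288) = -268/(424 - 288) = -268/136 = -268*1/136 = -67/34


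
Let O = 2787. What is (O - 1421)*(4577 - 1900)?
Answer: 3656782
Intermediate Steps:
(O - 1421)*(4577 - 1900) = (2787 - 1421)*(4577 - 1900) = 1366*2677 = 3656782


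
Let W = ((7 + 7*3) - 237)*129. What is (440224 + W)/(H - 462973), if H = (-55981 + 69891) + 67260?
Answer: -413263/381803 ≈ -1.0824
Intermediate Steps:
H = 81170 (H = 13910 + 67260 = 81170)
W = -26961 (W = ((7 + 21) - 237)*129 = (28 - 237)*129 = -209*129 = -26961)
(440224 + W)/(H - 462973) = (440224 - 26961)/(81170 - 462973) = 413263/(-381803) = 413263*(-1/381803) = -413263/381803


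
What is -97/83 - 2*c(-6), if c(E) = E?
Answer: 899/83 ≈ 10.831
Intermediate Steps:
-97/83 - 2*c(-6) = -97/83 - 2*(-6) = (1/83)*(-97) + 12 = -97/83 + 12 = 899/83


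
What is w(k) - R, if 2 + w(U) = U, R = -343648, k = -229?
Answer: 343417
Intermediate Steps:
w(U) = -2 + U
w(k) - R = (-2 - 229) - 1*(-343648) = -231 + 343648 = 343417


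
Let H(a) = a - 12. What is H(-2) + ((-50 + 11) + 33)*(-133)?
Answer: 784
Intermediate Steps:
H(a) = -12 + a
H(-2) + ((-50 + 11) + 33)*(-133) = (-12 - 2) + ((-50 + 11) + 33)*(-133) = -14 + (-39 + 33)*(-133) = -14 - 6*(-133) = -14 + 798 = 784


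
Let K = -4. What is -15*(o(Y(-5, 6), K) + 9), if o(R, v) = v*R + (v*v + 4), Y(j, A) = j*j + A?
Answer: 1425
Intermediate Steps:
Y(j, A) = A + j**2 (Y(j, A) = j**2 + A = A + j**2)
o(R, v) = 4 + v**2 + R*v (o(R, v) = R*v + (v**2 + 4) = R*v + (4 + v**2) = 4 + v**2 + R*v)
-15*(o(Y(-5, 6), K) + 9) = -15*((4 + (-4)**2 + (6 + (-5)**2)*(-4)) + 9) = -15*((4 + 16 + (6 + 25)*(-4)) + 9) = -15*((4 + 16 + 31*(-4)) + 9) = -15*((4 + 16 - 124) + 9) = -15*(-104 + 9) = -15*(-95) = 1425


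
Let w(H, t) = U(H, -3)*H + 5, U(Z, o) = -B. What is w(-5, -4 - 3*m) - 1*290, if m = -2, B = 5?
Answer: -260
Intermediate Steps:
U(Z, o) = -5 (U(Z, o) = -1*5 = -5)
w(H, t) = 5 - 5*H (w(H, t) = -5*H + 5 = 5 - 5*H)
w(-5, -4 - 3*m) - 1*290 = (5 - 5*(-5)) - 1*290 = (5 + 25) - 290 = 30 - 290 = -260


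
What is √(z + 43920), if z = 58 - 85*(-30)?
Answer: 8*√727 ≈ 215.70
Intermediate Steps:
z = 2608 (z = 58 + 2550 = 2608)
√(z + 43920) = √(2608 + 43920) = √46528 = 8*√727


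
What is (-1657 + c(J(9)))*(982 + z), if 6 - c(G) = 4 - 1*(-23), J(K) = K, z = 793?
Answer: -2978450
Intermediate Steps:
c(G) = -21 (c(G) = 6 - (4 - 1*(-23)) = 6 - (4 + 23) = 6 - 1*27 = 6 - 27 = -21)
(-1657 + c(J(9)))*(982 + z) = (-1657 - 21)*(982 + 793) = -1678*1775 = -2978450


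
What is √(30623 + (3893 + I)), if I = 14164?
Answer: 2*√12170 ≈ 220.64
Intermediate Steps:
√(30623 + (3893 + I)) = √(30623 + (3893 + 14164)) = √(30623 + 18057) = √48680 = 2*√12170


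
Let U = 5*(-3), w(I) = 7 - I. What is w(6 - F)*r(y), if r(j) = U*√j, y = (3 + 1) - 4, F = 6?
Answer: 0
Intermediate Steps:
U = -15
y = 0 (y = 4 - 4 = 0)
r(j) = -15*√j
w(6 - F)*r(y) = (7 - (6 - 1*6))*(-15*√0) = (7 - (6 - 6))*(-15*0) = (7 - 1*0)*0 = (7 + 0)*0 = 7*0 = 0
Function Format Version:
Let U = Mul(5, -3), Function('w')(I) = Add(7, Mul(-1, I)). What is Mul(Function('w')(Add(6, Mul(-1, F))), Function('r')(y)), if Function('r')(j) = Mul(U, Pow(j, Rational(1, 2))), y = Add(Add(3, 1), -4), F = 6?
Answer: 0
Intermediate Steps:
U = -15
y = 0 (y = Add(4, -4) = 0)
Function('r')(j) = Mul(-15, Pow(j, Rational(1, 2)))
Mul(Function('w')(Add(6, Mul(-1, F))), Function('r')(y)) = Mul(Add(7, Mul(-1, Add(6, Mul(-1, 6)))), Mul(-15, Pow(0, Rational(1, 2)))) = Mul(Add(7, Mul(-1, Add(6, -6))), Mul(-15, 0)) = Mul(Add(7, Mul(-1, 0)), 0) = Mul(Add(7, 0), 0) = Mul(7, 0) = 0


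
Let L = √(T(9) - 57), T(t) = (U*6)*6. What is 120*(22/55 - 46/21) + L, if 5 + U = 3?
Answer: -1504/7 + I*√129 ≈ -214.86 + 11.358*I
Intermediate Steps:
U = -2 (U = -5 + 3 = -2)
T(t) = -72 (T(t) = -2*6*6 = -12*6 = -72)
L = I*√129 (L = √(-72 - 57) = √(-129) = I*√129 ≈ 11.358*I)
120*(22/55 - 46/21) + L = 120*(22/55 - 46/21) + I*√129 = 120*(22*(1/55) - 46*1/21) + I*√129 = 120*(⅖ - 46/21) + I*√129 = 120*(-188/105) + I*√129 = -1504/7 + I*√129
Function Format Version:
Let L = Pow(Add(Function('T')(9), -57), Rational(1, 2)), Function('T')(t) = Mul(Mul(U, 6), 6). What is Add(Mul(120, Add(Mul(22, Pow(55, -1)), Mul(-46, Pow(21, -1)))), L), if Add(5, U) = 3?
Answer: Add(Rational(-1504, 7), Mul(I, Pow(129, Rational(1, 2)))) ≈ Add(-214.86, Mul(11.358, I))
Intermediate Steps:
U = -2 (U = Add(-5, 3) = -2)
Function('T')(t) = -72 (Function('T')(t) = Mul(Mul(-2, 6), 6) = Mul(-12, 6) = -72)
L = Mul(I, Pow(129, Rational(1, 2))) (L = Pow(Add(-72, -57), Rational(1, 2)) = Pow(-129, Rational(1, 2)) = Mul(I, Pow(129, Rational(1, 2))) ≈ Mul(11.358, I))
Add(Mul(120, Add(Mul(22, Pow(55, -1)), Mul(-46, Pow(21, -1)))), L) = Add(Mul(120, Add(Mul(22, Pow(55, -1)), Mul(-46, Pow(21, -1)))), Mul(I, Pow(129, Rational(1, 2)))) = Add(Mul(120, Add(Mul(22, Rational(1, 55)), Mul(-46, Rational(1, 21)))), Mul(I, Pow(129, Rational(1, 2)))) = Add(Mul(120, Add(Rational(2, 5), Rational(-46, 21))), Mul(I, Pow(129, Rational(1, 2)))) = Add(Mul(120, Rational(-188, 105)), Mul(I, Pow(129, Rational(1, 2)))) = Add(Rational(-1504, 7), Mul(I, Pow(129, Rational(1, 2))))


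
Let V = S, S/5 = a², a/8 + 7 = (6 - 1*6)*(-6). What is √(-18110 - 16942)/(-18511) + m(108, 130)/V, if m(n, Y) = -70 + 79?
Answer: 9/15680 - 2*I*√8763/18511 ≈ 0.00057398 - 0.010114*I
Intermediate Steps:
a = -56 (a = -56 + 8*((6 - 1*6)*(-6)) = -56 + 8*((6 - 6)*(-6)) = -56 + 8*(0*(-6)) = -56 + 8*0 = -56 + 0 = -56)
m(n, Y) = 9
S = 15680 (S = 5*(-56)² = 5*3136 = 15680)
V = 15680
√(-18110 - 16942)/(-18511) + m(108, 130)/V = √(-18110 - 16942)/(-18511) + 9/15680 = √(-35052)*(-1/18511) + 9*(1/15680) = (2*I*√8763)*(-1/18511) + 9/15680 = -2*I*√8763/18511 + 9/15680 = 9/15680 - 2*I*√8763/18511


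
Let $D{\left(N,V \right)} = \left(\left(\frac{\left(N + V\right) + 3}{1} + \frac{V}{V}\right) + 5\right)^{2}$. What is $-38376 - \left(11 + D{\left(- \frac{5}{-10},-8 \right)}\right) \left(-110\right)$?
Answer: $- \frac{73837}{2} \approx -36919.0$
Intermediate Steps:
$D{\left(N,V \right)} = \left(9 + N + V\right)^{2}$ ($D{\left(N,V \right)} = \left(\left(\left(3 + N + V\right) 1 + 1\right) + 5\right)^{2} = \left(\left(\left(3 + N + V\right) + 1\right) + 5\right)^{2} = \left(\left(4 + N + V\right) + 5\right)^{2} = \left(9 + N + V\right)^{2}$)
$-38376 - \left(11 + D{\left(- \frac{5}{-10},-8 \right)}\right) \left(-110\right) = -38376 - \left(11 + \left(9 - \frac{5}{-10} - 8\right)^{2}\right) \left(-110\right) = -38376 - \left(11 + \left(9 - - \frac{1}{2} - 8\right)^{2}\right) \left(-110\right) = -38376 - \left(11 + \left(9 + \frac{1}{2} - 8\right)^{2}\right) \left(-110\right) = -38376 - \left(11 + \left(\frac{3}{2}\right)^{2}\right) \left(-110\right) = -38376 - \left(11 + \frac{9}{4}\right) \left(-110\right) = -38376 - \frac{53}{4} \left(-110\right) = -38376 - - \frac{2915}{2} = -38376 + \frac{2915}{2} = - \frac{73837}{2}$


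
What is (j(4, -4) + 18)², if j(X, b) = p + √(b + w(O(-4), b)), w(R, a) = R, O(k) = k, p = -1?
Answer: 281 + 68*I*√2 ≈ 281.0 + 96.167*I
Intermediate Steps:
j(X, b) = -1 + √(-4 + b) (j(X, b) = -1 + √(b - 4) = -1 + √(-4 + b))
(j(4, -4) + 18)² = ((-1 + √(-4 - 4)) + 18)² = ((-1 + √(-8)) + 18)² = ((-1 + 2*I*√2) + 18)² = (17 + 2*I*√2)²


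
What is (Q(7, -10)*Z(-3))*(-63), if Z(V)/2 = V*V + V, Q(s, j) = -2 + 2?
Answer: 0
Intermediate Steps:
Q(s, j) = 0
Z(V) = 2*V + 2*V² (Z(V) = 2*(V*V + V) = 2*(V² + V) = 2*(V + V²) = 2*V + 2*V²)
(Q(7, -10)*Z(-3))*(-63) = (0*(2*(-3)*(1 - 3)))*(-63) = (0*(2*(-3)*(-2)))*(-63) = (0*12)*(-63) = 0*(-63) = 0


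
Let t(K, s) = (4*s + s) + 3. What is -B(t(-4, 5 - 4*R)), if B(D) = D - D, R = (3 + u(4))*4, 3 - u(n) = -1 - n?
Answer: 0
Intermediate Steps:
u(n) = 4 + n (u(n) = 3 - (-1 - n) = 3 + (1 + n) = 4 + n)
R = 44 (R = (3 + (4 + 4))*4 = (3 + 8)*4 = 11*4 = 44)
t(K, s) = 3 + 5*s (t(K, s) = 5*s + 3 = 3 + 5*s)
B(D) = 0
-B(t(-4, 5 - 4*R)) = -1*0 = 0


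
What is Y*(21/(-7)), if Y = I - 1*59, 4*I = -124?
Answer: 270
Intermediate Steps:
I = -31 (I = (¼)*(-124) = -31)
Y = -90 (Y = -31 - 1*59 = -31 - 59 = -90)
Y*(21/(-7)) = -1890/(-7) = -1890*(-1)/7 = -90*(-3) = 270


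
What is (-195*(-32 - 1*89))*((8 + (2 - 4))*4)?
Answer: 566280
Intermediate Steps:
(-195*(-32 - 1*89))*((8 + (2 - 4))*4) = (-195*(-32 - 89))*((8 - 2)*4) = (-195*(-121))*(6*4) = 23595*24 = 566280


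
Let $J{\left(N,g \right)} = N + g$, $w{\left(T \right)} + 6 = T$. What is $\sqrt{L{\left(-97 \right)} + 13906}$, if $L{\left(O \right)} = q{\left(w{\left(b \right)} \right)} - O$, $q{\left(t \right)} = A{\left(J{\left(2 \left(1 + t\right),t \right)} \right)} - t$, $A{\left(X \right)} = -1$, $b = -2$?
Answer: $\sqrt{14010} \approx 118.36$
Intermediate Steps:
$w{\left(T \right)} = -6 + T$
$q{\left(t \right)} = -1 - t$
$L{\left(O \right)} = 7 - O$ ($L{\left(O \right)} = \left(-1 - \left(-6 - 2\right)\right) - O = \left(-1 - -8\right) - O = \left(-1 + 8\right) - O = 7 - O$)
$\sqrt{L{\left(-97 \right)} + 13906} = \sqrt{\left(7 - -97\right) + 13906} = \sqrt{\left(7 + 97\right) + 13906} = \sqrt{104 + 13906} = \sqrt{14010}$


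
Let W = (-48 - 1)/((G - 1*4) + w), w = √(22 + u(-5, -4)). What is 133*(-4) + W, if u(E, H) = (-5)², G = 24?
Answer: -188776/353 + 49*√47/353 ≈ -533.82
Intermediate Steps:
u(E, H) = 25
w = √47 (w = √(22 + 25) = √47 ≈ 6.8557)
W = -49/(20 + √47) (W = (-48 - 1)/((24 - 1*4) + √47) = -49/((24 - 4) + √47) = -49/(20 + √47) ≈ -1.8246)
133*(-4) + W = 133*(-4) + (-980/353 + 49*√47/353) = -532 + (-980/353 + 49*√47/353) = -188776/353 + 49*√47/353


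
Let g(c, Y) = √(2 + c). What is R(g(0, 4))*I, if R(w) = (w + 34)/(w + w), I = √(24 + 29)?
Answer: √106*(34 + √2)/4 ≈ 91.153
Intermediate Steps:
I = √53 ≈ 7.2801
R(w) = (34 + w)/(2*w) (R(w) = (34 + w)/((2*w)) = (34 + w)*(1/(2*w)) = (34 + w)/(2*w))
R(g(0, 4))*I = ((34 + √(2 + 0))/(2*(√(2 + 0))))*√53 = ((34 + √2)/(2*(√2)))*√53 = ((√2/2)*(34 + √2)/2)*√53 = (√2*(34 + √2)/4)*√53 = √106*(34 + √2)/4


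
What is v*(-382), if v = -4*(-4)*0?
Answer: 0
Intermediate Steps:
v = 0 (v = 16*0 = 0)
v*(-382) = 0*(-382) = 0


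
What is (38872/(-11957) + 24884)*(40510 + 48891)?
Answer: 26596718469516/11957 ≈ 2.2244e+9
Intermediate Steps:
(38872/(-11957) + 24884)*(40510 + 48891) = (38872*(-1/11957) + 24884)*89401 = (-38872/11957 + 24884)*89401 = (297499116/11957)*89401 = 26596718469516/11957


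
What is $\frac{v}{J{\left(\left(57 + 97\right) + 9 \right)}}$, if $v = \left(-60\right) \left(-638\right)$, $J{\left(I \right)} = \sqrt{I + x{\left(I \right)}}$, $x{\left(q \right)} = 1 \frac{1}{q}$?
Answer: $\frac{3828 \sqrt{4330910}}{2657} \approx 2998.3$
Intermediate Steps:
$x{\left(q \right)} = \frac{1}{q}$
$J{\left(I \right)} = \sqrt{I + \frac{1}{I}}$
$v = 38280$
$\frac{v}{J{\left(\left(57 + 97\right) + 9 \right)}} = \frac{38280}{\sqrt{\left(\left(57 + 97\right) + 9\right) + \frac{1}{\left(57 + 97\right) + 9}}} = \frac{38280}{\sqrt{\left(154 + 9\right) + \frac{1}{154 + 9}}} = \frac{38280}{\sqrt{163 + \frac{1}{163}}} = \frac{38280}{\sqrt{\frac{26570}{163}}} = \frac{38280}{\frac{1}{163} \sqrt{4330910}} = 38280 \frac{\sqrt{4330910}}{26570} = \frac{3828 \sqrt{4330910}}{2657}$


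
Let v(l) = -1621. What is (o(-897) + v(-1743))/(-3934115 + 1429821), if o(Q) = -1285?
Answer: 1453/1252147 ≈ 0.0011604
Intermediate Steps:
(o(-897) + v(-1743))/(-3934115 + 1429821) = (-1285 - 1621)/(-3934115 + 1429821) = -2906/(-2504294) = -2906*(-1/2504294) = 1453/1252147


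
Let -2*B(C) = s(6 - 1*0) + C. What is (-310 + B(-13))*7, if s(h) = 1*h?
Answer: -4291/2 ≈ -2145.5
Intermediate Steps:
s(h) = h
B(C) = -3 - C/2 (B(C) = -((6 - 1*0) + C)/2 = -((6 + 0) + C)/2 = -(6 + C)/2 = -3 - C/2)
(-310 + B(-13))*7 = (-310 + (-3 - 1/2*(-13)))*7 = (-310 + (-3 + 13/2))*7 = (-310 + 7/2)*7 = -613/2*7 = -4291/2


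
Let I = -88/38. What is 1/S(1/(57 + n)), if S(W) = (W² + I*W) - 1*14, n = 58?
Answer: -251275/3522891 ≈ -0.071326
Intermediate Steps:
I = -44/19 (I = -88*1/38 = -44/19 ≈ -2.3158)
S(W) = -14 + W² - 44*W/19 (S(W) = (W² - 44*W/19) - 1*14 = (W² - 44*W/19) - 14 = -14 + W² - 44*W/19)
1/S(1/(57 + n)) = 1/(-14 + (1/(57 + 58))² - 44/(19*(57 + 58))) = 1/(-14 + (1/115)² - 44/19/115) = 1/(-14 + (1/115)² - 44/19*1/115) = 1/(-14 + 1/13225 - 44/2185) = 1/(-3522891/251275) = -251275/3522891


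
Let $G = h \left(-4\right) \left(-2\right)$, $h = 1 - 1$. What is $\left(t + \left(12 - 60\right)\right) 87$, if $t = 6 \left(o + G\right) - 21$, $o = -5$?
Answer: $-8613$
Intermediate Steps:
$h = 0$
$G = 0$ ($G = 0 \left(-4\right) \left(-2\right) = 0 \left(-2\right) = 0$)
$t = -51$ ($t = 6 \left(-5 + 0\right) - 21 = 6 \left(-5\right) - 21 = -30 - 21 = -51$)
$\left(t + \left(12 - 60\right)\right) 87 = \left(-51 + \left(12 - 60\right)\right) 87 = \left(-51 - 48\right) 87 = \left(-99\right) 87 = -8613$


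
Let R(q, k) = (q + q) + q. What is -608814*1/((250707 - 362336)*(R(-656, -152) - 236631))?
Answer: -67646/2959396419 ≈ -2.2858e-5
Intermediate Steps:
R(q, k) = 3*q (R(q, k) = 2*q + q = 3*q)
-608814*1/((250707 - 362336)*(R(-656, -152) - 236631)) = -608814*1/((250707 - 362336)*(3*(-656) - 236631)) = -608814*(-1/(111629*(-1968 - 236631))) = -608814/((-111629*(-238599))) = -608814/26634567771 = -608814*1/26634567771 = -67646/2959396419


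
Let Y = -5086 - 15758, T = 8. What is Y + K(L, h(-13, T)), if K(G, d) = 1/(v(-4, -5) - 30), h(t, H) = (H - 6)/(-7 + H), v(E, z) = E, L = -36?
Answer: -708697/34 ≈ -20844.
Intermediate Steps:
h(t, H) = (-6 + H)/(-7 + H)
K(G, d) = -1/34 (K(G, d) = 1/(-4 - 30) = 1/(-34) = -1/34)
Y = -20844
Y + K(L, h(-13, T)) = -20844 - 1/34 = -708697/34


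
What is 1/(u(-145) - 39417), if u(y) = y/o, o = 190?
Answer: -38/1497875 ≈ -2.5369e-5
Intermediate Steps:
u(y) = y/190
1/(u(-145) - 39417) = 1/((1/190)*(-145) - 39417) = 1/(-29/38 - 39417) = 1/(-1497875/38) = -38/1497875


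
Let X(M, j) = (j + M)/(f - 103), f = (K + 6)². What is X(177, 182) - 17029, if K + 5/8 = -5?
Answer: -112124883/6583 ≈ -17033.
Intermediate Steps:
K = -45/8 (K = -5/8 - 5 = -45/8 ≈ -5.6250)
f = 9/64 (f = (-45/8 + 6)² = (3/8)² = 9/64 ≈ 0.14063)
X(M, j) = -64*M/6583 - 64*j/6583 (X(M, j) = (j + M)/(9/64 - 103) = (M + j)/(-6583/64) = (M + j)*(-64/6583) = -64*M/6583 - 64*j/6583)
X(177, 182) - 17029 = (-64/6583*177 - 64/6583*182) - 17029 = (-11328/6583 - 11648/6583) - 17029 = -22976/6583 - 17029 = -112124883/6583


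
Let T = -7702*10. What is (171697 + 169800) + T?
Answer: 264477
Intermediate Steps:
T = -77020
(171697 + 169800) + T = (171697 + 169800) - 77020 = 341497 - 77020 = 264477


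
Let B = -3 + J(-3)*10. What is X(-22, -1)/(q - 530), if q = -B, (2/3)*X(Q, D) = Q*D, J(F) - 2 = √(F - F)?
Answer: -33/547 ≈ -0.060329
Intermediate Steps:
J(F) = 2 (J(F) = 2 + √(F - F) = 2 + √0 = 2 + 0 = 2)
B = 17 (B = -3 + 2*10 = -3 + 20 = 17)
X(Q, D) = 3*D*Q/2 (X(Q, D) = 3*(Q*D)/2 = 3*(D*Q)/2 = 3*D*Q/2)
q = -17 (q = -1*17 = -17)
X(-22, -1)/(q - 530) = ((3/2)*(-1)*(-22))/(-17 - 530) = 33/(-547) = 33*(-1/547) = -33/547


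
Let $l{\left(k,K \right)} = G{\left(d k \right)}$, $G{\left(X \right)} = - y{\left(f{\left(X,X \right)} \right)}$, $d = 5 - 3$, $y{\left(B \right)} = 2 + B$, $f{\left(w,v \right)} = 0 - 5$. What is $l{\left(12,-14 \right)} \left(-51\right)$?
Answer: $-153$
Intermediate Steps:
$f{\left(w,v \right)} = -5$
$d = 2$ ($d = 5 - 3 = 2$)
$G{\left(X \right)} = 3$ ($G{\left(X \right)} = - (2 - 5) = \left(-1\right) \left(-3\right) = 3$)
$l{\left(k,K \right)} = 3$
$l{\left(12,-14 \right)} \left(-51\right) = 3 \left(-51\right) = -153$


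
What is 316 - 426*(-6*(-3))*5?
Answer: -38024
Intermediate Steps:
316 - 426*(-6*(-3))*5 = 316 - 7668*5 = 316 - 426*90 = 316 - 38340 = -38024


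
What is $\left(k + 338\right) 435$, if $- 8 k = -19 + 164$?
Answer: $\frac{1113165}{8} \approx 1.3915 \cdot 10^{5}$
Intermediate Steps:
$k = - \frac{145}{8}$ ($k = - \frac{-19 + 164}{8} = \left(- \frac{1}{8}\right) 145 = - \frac{145}{8} \approx -18.125$)
$\left(k + 338\right) 435 = \left(- \frac{145}{8} + 338\right) 435 = \frac{2559}{8} \cdot 435 = \frac{1113165}{8}$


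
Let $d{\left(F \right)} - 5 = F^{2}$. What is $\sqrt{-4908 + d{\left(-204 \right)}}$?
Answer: $\sqrt{36713} \approx 191.61$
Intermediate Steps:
$d{\left(F \right)} = 5 + F^{2}$
$\sqrt{-4908 + d{\left(-204 \right)}} = \sqrt{-4908 + \left(5 + \left(-204\right)^{2}\right)} = \sqrt{-4908 + \left(5 + 41616\right)} = \sqrt{-4908 + 41621} = \sqrt{36713}$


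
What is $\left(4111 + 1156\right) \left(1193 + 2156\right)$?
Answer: $17639183$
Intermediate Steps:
$\left(4111 + 1156\right) \left(1193 + 2156\right) = 5267 \cdot 3349 = 17639183$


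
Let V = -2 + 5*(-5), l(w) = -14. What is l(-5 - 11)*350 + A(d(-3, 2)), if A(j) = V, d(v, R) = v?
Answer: -4927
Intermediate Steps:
V = -27 (V = -2 - 25 = -27)
A(j) = -27
l(-5 - 11)*350 + A(d(-3, 2)) = -14*350 - 27 = -4900 - 27 = -4927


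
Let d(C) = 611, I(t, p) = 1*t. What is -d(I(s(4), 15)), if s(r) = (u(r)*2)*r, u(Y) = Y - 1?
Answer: -611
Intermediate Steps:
u(Y) = -1 + Y
s(r) = r*(-2 + 2*r) (s(r) = ((-1 + r)*2)*r = (-2 + 2*r)*r = r*(-2 + 2*r))
I(t, p) = t
-d(I(s(4), 15)) = -1*611 = -611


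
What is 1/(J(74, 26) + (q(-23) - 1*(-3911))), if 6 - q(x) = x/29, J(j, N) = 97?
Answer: 29/116429 ≈ 0.00024908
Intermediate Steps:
q(x) = 6 - x/29
1/(J(74, 26) + (q(-23) - 1*(-3911))) = 1/(97 + ((6 - 1/29*(-23)) - 1*(-3911))) = 1/(97 + ((6 + 23/29) + 3911)) = 1/(97 + (197/29 + 3911)) = 1/(97 + 113616/29) = 1/(116429/29) = 29/116429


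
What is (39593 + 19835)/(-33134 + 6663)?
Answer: -59428/26471 ≈ -2.2450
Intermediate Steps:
(39593 + 19835)/(-33134 + 6663) = 59428/(-26471) = 59428*(-1/26471) = -59428/26471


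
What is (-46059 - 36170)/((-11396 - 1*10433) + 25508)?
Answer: -82229/3679 ≈ -22.351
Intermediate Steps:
(-46059 - 36170)/((-11396 - 1*10433) + 25508) = -82229/((-11396 - 10433) + 25508) = -82229/(-21829 + 25508) = -82229/3679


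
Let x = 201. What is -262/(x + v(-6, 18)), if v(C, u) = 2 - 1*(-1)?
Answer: -131/102 ≈ -1.2843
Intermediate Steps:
v(C, u) = 3 (v(C, u) = 2 + 1 = 3)
-262/(x + v(-6, 18)) = -262/(201 + 3) = -262/204 = -262*1/204 = -131/102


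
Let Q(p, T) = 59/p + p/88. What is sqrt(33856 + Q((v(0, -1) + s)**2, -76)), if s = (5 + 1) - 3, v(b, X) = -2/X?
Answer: sqrt(1638758374)/220 ≈ 184.01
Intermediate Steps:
s = 3 (s = 6 - 3 = 3)
Q(p, T) = 59/p + p/88 (Q(p, T) = 59/p + p*(1/88) = 59/p + p/88)
sqrt(33856 + Q((v(0, -1) + s)**2, -76)) = sqrt(33856 + (59/((-2/(-1) + 3)**2) + (-2/(-1) + 3)**2/88)) = sqrt(33856 + (59/((-2*(-1) + 3)**2) + (-2*(-1) + 3)**2/88)) = sqrt(33856 + (59/((2 + 3)**2) + (2 + 3)**2/88)) = sqrt(33856 + (59/(5**2) + (1/88)*5**2)) = sqrt(33856 + (59/25 + (1/88)*25)) = sqrt(33856 + (59*(1/25) + 25/88)) = sqrt(33856 + (59/25 + 25/88)) = sqrt(33856 + 5817/2200) = sqrt(74489017/2200) = sqrt(1638758374)/220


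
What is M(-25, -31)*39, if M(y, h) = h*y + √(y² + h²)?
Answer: 30225 + 39*√1586 ≈ 31778.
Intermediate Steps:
M(y, h) = √(h² + y²) + h*y (M(y, h) = h*y + √(h² + y²) = √(h² + y²) + h*y)
M(-25, -31)*39 = (√((-31)² + (-25)²) - 31*(-25))*39 = (√(961 + 625) + 775)*39 = (√1586 + 775)*39 = (775 + √1586)*39 = 30225 + 39*√1586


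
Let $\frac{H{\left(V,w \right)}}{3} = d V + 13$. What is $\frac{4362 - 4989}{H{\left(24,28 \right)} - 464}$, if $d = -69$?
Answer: $\frac{627}{5393} \approx 0.11626$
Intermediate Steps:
$H{\left(V,w \right)} = 39 - 207 V$ ($H{\left(V,w \right)} = 3 \left(- 69 V + 13\right) = 3 \left(13 - 69 V\right) = 39 - 207 V$)
$\frac{4362 - 4989}{H{\left(24,28 \right)} - 464} = \frac{4362 - 4989}{\left(39 - 4968\right) - 464} = - \frac{627}{\left(39 - 4968\right) - 464} = - \frac{627}{-4929 - 464} = - \frac{627}{-5393} = \left(-627\right) \left(- \frac{1}{5393}\right) = \frac{627}{5393}$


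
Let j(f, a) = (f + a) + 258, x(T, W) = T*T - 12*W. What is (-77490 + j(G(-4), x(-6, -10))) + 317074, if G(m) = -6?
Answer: 239992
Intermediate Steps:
x(T, W) = T² - 12*W
j(f, a) = 258 + a + f (j(f, a) = (a + f) + 258 = 258 + a + f)
(-77490 + j(G(-4), x(-6, -10))) + 317074 = (-77490 + (258 + ((-6)² - 12*(-10)) - 6)) + 317074 = (-77490 + (258 + (36 + 120) - 6)) + 317074 = (-77490 + (258 + 156 - 6)) + 317074 = (-77490 + 408) + 317074 = -77082 + 317074 = 239992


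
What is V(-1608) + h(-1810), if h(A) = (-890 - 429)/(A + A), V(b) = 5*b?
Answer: -29103481/3620 ≈ -8039.6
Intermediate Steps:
h(A) = -1319/(2*A) (h(A) = -1319*1/(2*A) = -1319/(2*A))
V(-1608) + h(-1810) = 5*(-1608) - 1319/2/(-1810) = -8040 - 1319/2*(-1/1810) = -8040 + 1319/3620 = -29103481/3620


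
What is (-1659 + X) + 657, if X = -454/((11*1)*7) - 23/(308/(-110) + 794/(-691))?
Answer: -1052764747/1050588 ≈ -1002.1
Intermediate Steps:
X = -75571/1050588 (X = -454/(11*7) - 23/(308*(-1/110) + 794*(-1/691)) = -454/77 - 23/(-14/5 - 794/691) = -454*1/77 - 23/(-13644/3455) = -454/77 - 23*(-3455/13644) = -454/77 + 79465/13644 = -75571/1050588 ≈ -0.071932)
(-1659 + X) + 657 = (-1659 - 75571/1050588) + 657 = -1743001063/1050588 + 657 = -1052764747/1050588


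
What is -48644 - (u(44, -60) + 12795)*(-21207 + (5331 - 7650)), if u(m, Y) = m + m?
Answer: 303036814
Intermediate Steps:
u(m, Y) = 2*m
-48644 - (u(44, -60) + 12795)*(-21207 + (5331 - 7650)) = -48644 - (2*44 + 12795)*(-21207 + (5331 - 7650)) = -48644 - (88 + 12795)*(-21207 - 2319) = -48644 - 12883*(-23526) = -48644 - 1*(-303085458) = -48644 + 303085458 = 303036814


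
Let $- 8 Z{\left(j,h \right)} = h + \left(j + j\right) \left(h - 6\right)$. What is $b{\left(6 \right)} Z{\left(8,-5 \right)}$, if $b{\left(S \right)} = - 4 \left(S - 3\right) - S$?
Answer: $- \frac{1629}{4} \approx -407.25$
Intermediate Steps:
$Z{\left(j,h \right)} = - \frac{h}{8} - \frac{j \left(-6 + h\right)}{4}$ ($Z{\left(j,h \right)} = - \frac{h + \left(j + j\right) \left(h - 6\right)}{8} = - \frac{h + 2 j \left(-6 + h\right)}{8} = - \frac{h}{8} - \frac{j \left(-6 + h\right)}{4}$)
$b{\left(S \right)} = 12 - 5 S$ ($b{\left(S \right)} = - 4 \left(-3 + S\right) - S = \left(12 - 4 S\right) - S = 12 - 5 S$)
$b{\left(6 \right)} Z{\left(8,-5 \right)} = \left(12 - 30\right) \left(\left(- \frac{1}{8}\right) \left(-5\right) + \frac{3}{2} \cdot 8 - \left(- \frac{5}{4}\right) 8\right) = \left(12 - 30\right) \left(\frac{5}{8} + 12 + 10\right) = \left(-18\right) \frac{181}{8} = - \frac{1629}{4}$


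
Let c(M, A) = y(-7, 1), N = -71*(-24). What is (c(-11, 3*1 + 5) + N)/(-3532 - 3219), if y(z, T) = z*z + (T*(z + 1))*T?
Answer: -1747/6751 ≈ -0.25878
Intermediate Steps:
N = 1704
y(z, T) = z² + T²*(1 + z) (y(z, T) = z² + (T*(1 + z))*T = z² + T²*(1 + z))
c(M, A) = 43 (c(M, A) = 1² + (-7)² - 7*1² = 1 + 49 - 7*1 = 1 + 49 - 7 = 43)
(c(-11, 3*1 + 5) + N)/(-3532 - 3219) = (43 + 1704)/(-3532 - 3219) = 1747/(-6751) = 1747*(-1/6751) = -1747/6751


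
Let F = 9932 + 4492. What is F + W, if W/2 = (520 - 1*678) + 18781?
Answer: 51670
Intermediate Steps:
F = 14424
W = 37246 (W = 2*((520 - 1*678) + 18781) = 2*((520 - 678) + 18781) = 2*(-158 + 18781) = 2*18623 = 37246)
F + W = 14424 + 37246 = 51670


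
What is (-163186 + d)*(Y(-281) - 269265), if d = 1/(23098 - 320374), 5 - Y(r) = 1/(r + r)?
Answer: 2446975636627555701/55689704 ≈ 4.3939e+10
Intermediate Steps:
Y(r) = 5 - 1/(2*r) (Y(r) = 5 - 1/(r + r) = 5 - 1/(2*r))
d = -1/297276 (d = 1/(-297276) = -1/297276 ≈ -3.3639e-6)
(-163186 + d)*(Y(-281) - 269265) = (-163186 - 1/297276)*((5 - ½/(-281)) - 269265) = -48511281337*((5 - ½*(-1/281)) - 269265)/297276 = -48511281337*((5 + 1/562) - 269265)/297276 = -48511281337*(2811/562 - 269265)/297276 = -48511281337/297276*(-151324119/562) = 2446975636627555701/55689704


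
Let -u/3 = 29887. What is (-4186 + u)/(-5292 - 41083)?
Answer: 93847/46375 ≈ 2.0237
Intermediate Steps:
u = -89661 (u = -3*29887 = -89661)
(-4186 + u)/(-5292 - 41083) = (-4186 - 89661)/(-5292 - 41083) = -93847/(-46375) = -93847*(-1/46375) = 93847/46375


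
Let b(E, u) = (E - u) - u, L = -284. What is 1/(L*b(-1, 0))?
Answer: 1/284 ≈ 0.0035211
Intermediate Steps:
b(E, u) = E - 2*u
1/(L*b(-1, 0)) = 1/(-284*(-1 - 2*0)) = 1/(-284*(-1 + 0)) = 1/(-284*(-1)) = 1/284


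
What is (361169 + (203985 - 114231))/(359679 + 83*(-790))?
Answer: 450923/294109 ≈ 1.5332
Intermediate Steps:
(361169 + (203985 - 114231))/(359679 + 83*(-790)) = (361169 + 89754)/(359679 - 65570) = 450923/294109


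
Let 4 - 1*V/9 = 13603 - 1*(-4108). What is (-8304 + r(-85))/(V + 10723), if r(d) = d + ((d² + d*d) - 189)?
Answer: -367/9290 ≈ -0.039505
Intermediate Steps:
V = -159363 (V = 36 - 9*(13603 - 1*(-4108)) = 36 - 9*(13603 + 4108) = 36 - 9*17711 = 36 - 159399 = -159363)
r(d) = -189 + d + 2*d² (r(d) = d + ((d² + d²) - 189) = d + (2*d² - 189) = d + (-189 + 2*d²) = -189 + d + 2*d²)
(-8304 + r(-85))/(V + 10723) = (-8304 + (-189 - 85 + 2*(-85)²))/(-159363 + 10723) = (-8304 + (-189 - 85 + 2*7225))/(-148640) = (-8304 + (-189 - 85 + 14450))*(-1/148640) = (-8304 + 14176)*(-1/148640) = 5872*(-1/148640) = -367/9290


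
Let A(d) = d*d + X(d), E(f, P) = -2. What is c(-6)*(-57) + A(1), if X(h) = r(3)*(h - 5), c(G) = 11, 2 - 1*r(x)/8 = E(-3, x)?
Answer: -754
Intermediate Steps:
r(x) = 32 (r(x) = 16 - 8*(-2) = 16 + 16 = 32)
X(h) = -160 + 32*h (X(h) = 32*(h - 5) = 32*(-5 + h) = -160 + 32*h)
A(d) = -160 + d² + 32*d (A(d) = d*d + (-160 + 32*d) = d² + (-160 + 32*d) = -160 + d² + 32*d)
c(-6)*(-57) + A(1) = 11*(-57) + (-160 + 1² + 32*1) = -627 + (-160 + 1 + 32) = -627 - 127 = -754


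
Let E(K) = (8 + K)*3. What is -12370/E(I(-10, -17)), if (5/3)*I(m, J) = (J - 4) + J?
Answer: 30925/111 ≈ 278.60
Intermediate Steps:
I(m, J) = -12/5 + 6*J/5 (I(m, J) = 3*((J - 4) + J)/5 = 3*((-4 + J) + J)/5 = 3*(-4 + 2*J)/5 = -12/5 + 6*J/5)
E(K) = 24 + 3*K
-12370/E(I(-10, -17)) = -12370/(24 + 3*(-12/5 + (6/5)*(-17))) = -12370/(24 + 3*(-12/5 - 102/5)) = -12370/(24 + 3*(-114/5)) = -12370/(24 - 342/5) = -12370/(-222/5) = -12370*(-5/222) = 30925/111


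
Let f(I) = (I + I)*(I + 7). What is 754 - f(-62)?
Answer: -6066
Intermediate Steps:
f(I) = 2*I*(7 + I) (f(I) = (2*I)*(7 + I) = 2*I*(7 + I))
754 - f(-62) = 754 - 2*(-62)*(7 - 62) = 754 - 2*(-62)*(-55) = 754 - 1*6820 = 754 - 6820 = -6066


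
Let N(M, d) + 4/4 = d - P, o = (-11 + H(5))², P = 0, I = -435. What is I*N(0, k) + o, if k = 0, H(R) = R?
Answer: 471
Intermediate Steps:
o = 36 (o = (-11 + 5)² = (-6)² = 36)
N(M, d) = -1 + d (N(M, d) = -1 + (d - 1*0) = -1 + (d + 0) = -1 + d)
I*N(0, k) + o = -435*(-1 + 0) + 36 = -435*(-1) + 36 = 435 + 36 = 471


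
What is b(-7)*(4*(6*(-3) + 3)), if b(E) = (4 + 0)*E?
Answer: 1680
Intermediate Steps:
b(E) = 4*E
b(-7)*(4*(6*(-3) + 3)) = (4*(-7))*(4*(6*(-3) + 3)) = -112*(-18 + 3) = -112*(-15) = -28*(-60) = 1680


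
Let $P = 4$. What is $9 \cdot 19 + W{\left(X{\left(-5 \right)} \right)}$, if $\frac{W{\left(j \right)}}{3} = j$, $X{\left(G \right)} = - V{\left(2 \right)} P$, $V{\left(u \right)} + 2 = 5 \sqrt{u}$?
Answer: $195 - 60 \sqrt{2} \approx 110.15$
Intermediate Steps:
$V{\left(u \right)} = -2 + 5 \sqrt{u}$
$X{\left(G \right)} = 8 - 20 \sqrt{2}$ ($X{\left(G \right)} = - (-2 + 5 \sqrt{2}) 4 = \left(2 - 5 \sqrt{2}\right) 4 = 8 - 20 \sqrt{2}$)
$W{\left(j \right)} = 3 j$
$9 \cdot 19 + W{\left(X{\left(-5 \right)} \right)} = 9 \cdot 19 + 3 \left(8 - 20 \sqrt{2}\right) = 171 + \left(24 - 60 \sqrt{2}\right) = 195 - 60 \sqrt{2}$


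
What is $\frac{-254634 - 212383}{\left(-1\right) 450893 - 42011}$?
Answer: $\frac{467017}{492904} \approx 0.94748$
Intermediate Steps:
$\frac{-254634 - 212383}{\left(-1\right) 450893 - 42011} = - \frac{467017}{-450893 - 42011} = - \frac{467017}{-492904} = \left(-467017\right) \left(- \frac{1}{492904}\right) = \frac{467017}{492904}$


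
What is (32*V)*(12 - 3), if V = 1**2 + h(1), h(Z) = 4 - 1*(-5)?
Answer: 2880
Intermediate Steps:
h(Z) = 9 (h(Z) = 4 + 5 = 9)
V = 10 (V = 1**2 + 9 = 1 + 9 = 10)
(32*V)*(12 - 3) = (32*10)*(12 - 3) = 320*9 = 2880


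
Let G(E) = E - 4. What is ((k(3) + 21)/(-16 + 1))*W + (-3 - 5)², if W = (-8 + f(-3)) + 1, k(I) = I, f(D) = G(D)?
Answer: 432/5 ≈ 86.400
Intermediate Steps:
G(E) = -4 + E
f(D) = -4 + D
W = -14 (W = (-8 + (-4 - 3)) + 1 = (-8 - 7) + 1 = -15 + 1 = -14)
((k(3) + 21)/(-16 + 1))*W + (-3 - 5)² = ((3 + 21)/(-16 + 1))*(-14) + (-3 - 5)² = (24/(-15))*(-14) + (-8)² = (24*(-1/15))*(-14) + 64 = -8/5*(-14) + 64 = 112/5 + 64 = 432/5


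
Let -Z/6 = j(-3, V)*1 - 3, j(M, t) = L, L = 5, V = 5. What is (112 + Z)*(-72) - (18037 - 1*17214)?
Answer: -8023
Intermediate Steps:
j(M, t) = 5
Z = -12 (Z = -6*(5*1 - 3) = -6*(5 - 3) = -6*2 = -12)
(112 + Z)*(-72) - (18037 - 1*17214) = (112 - 12)*(-72) - (18037 - 1*17214) = 100*(-72) - (18037 - 17214) = -7200 - 1*823 = -7200 - 823 = -8023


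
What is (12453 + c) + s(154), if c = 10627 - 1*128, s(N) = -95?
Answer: 22857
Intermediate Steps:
c = 10499 (c = 10627 - 128 = 10499)
(12453 + c) + s(154) = (12453 + 10499) - 95 = 22952 - 95 = 22857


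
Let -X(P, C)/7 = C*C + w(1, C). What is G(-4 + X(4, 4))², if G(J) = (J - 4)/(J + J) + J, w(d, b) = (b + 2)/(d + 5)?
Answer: 907877161/60516 ≈ 15002.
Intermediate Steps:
w(d, b) = (2 + b)/(5 + d)
X(P, C) = -7/3 - 7*C² - 7*C/6 (X(P, C) = -7*(C*C + (2 + C)/(5 + 1)) = -7*(C² + (2 + C)/6) = -7*(C² + (⅓ + C/6)) = -7*(⅓ + C² + C/6) = -7/3 - 7*C² - 7*C/6)
G(J) = J + (-4 + J)/(2*J) (G(J) = (-4 + J)/((2*J)) + J = (-4 + J)*(1/(2*J)) + J = (-4 + J)/(2*J) + J = J + (-4 + J)/(2*J))
G(-4 + X(4, 4))² = (½ + (-4 + (-7/3 - 7*4² - 7/6*4)) - 2/(-4 + (-7/3 - 7*4² - 7/6*4)))² = (½ + (-4 + (-7/3 - 7*16 - 14/3)) - 2/(-4 + (-7/3 - 7*16 - 14/3)))² = (½ + (-4 + (-7/3 - 112 - 14/3)) - 2/(-4 + (-7/3 - 112 - 14/3)))² = (½ + (-4 - 119) - 2/(-4 - 119))² = (½ - 123 - 2/(-123))² = (½ - 123 - 2*(-1/123))² = (½ - 123 + 2/123)² = (-30131/246)² = 907877161/60516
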